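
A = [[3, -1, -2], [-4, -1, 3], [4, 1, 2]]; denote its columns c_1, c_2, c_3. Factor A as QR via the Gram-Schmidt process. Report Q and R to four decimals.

Q = [[0.4685, -0.8835, 0.0000], [-0.6247, -0.3313, 0.7071], [0.6247, 0.3313, 0.7071]], R = [[6.4031, 0.7809, -1.5617], [0.0000, 1.5460, 1.4356], [0.0000, 0.0000, 3.5355]]

c_1 = (3, -4, 4); ‖c_1‖ = 6.4031, so q_1 = (0.4685, -0.6247, 0.6247).
q_1·c_2 = 0.4685·(-1) + (-0.6247)·(-1) + 0.6247·1 = 0.7809.
u_2 = c_2 − 0.7809·q_1 = (-1.3659, -0.5122, 0.5122).
‖u_2‖ = 1.5460, so q_2 = (-0.8835, -0.3313, 0.3313).
q_1·c_3 = 0.4685·(-2) + (-0.6247)·3 + 0.6247·2 = -1.5617; q_2·c_3 = (-0.8835)·(-2) + (-0.3313)·3 + 0.3313·2 = 1.4356.
u_3 = c_3 + 1.5617·q_1 − 1.4356·q_2 = (0.0000, 2.5000, 2.5000).
‖u_3‖ = 3.5355, so q_3 = (0.0000, 0.7071, 0.7071).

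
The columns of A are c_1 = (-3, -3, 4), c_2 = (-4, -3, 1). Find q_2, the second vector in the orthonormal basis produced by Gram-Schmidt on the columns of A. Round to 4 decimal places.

q_1 = c_1/‖c_1‖ = (-3, -3, 4)/5.8310 = (-0.5145, -0.5145, 0.6860).
r_{12} = q_1·c_2 = 4.2875.
u_2 = c_2 − 4.2875·q_1 = (-1.7941, -0.7941, -1.9412).
‖u_2‖ = 2.7600, so q_2 = (-0.6500, -0.2877, -0.7033).

q_2 = (-0.6500, -0.2877, -0.7033)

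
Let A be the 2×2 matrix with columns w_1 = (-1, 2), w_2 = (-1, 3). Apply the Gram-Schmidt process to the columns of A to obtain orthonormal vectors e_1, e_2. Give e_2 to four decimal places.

e_1 = w_1/‖w_1‖ = (-1, 2)/2.2361 = (-0.4472, 0.8944).
r_{12} = e_1·w_2 = 3.1305.
u_2 = w_2 − 3.1305·e_1 = (0.4000, 0.2000).
‖u_2‖ = 0.4472, so e_2 = (0.8944, 0.4472).

e_2 = (0.8944, 0.4472)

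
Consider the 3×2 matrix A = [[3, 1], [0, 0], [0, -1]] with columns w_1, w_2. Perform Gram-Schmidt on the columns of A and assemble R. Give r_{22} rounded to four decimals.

w_1 = (3, 0, 0); ‖w_1‖ = 3.0000, so q_1 = (1.0000, 0.0000, 0.0000).
q_1·w_2 = 1.0000·1 + 0.0000·0 + 0.0000·(-1) = 1.0000.
u_2 = w_2 − 1.0000·q_1 = (0.0000, 0.0000, -1.0000).
r_{22} = ‖u_2‖ = 1.0000.

r_{22} = 1.0000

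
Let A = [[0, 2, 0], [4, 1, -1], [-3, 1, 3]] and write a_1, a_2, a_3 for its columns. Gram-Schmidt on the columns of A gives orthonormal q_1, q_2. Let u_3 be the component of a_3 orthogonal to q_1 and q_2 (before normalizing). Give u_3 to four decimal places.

q_1 = a_1/‖a_1‖ = (0, 4, -3)/5.0000 = (0.0000, 0.8000, -0.6000).
r_{12} = q_1·a_2 = 0.2000.
u_2 = a_2 − 0.2000·q_1 = (2.0000, 0.8400, 1.1200).
‖u_2‖ = 2.4413, so q_2 = (0.8192, 0.3441, 0.4588).
r_{13} = q_1·a_3 = -2.6000; r_{23} = q_2·a_3 = 1.0322.
u_3 = a_3 + 2.6000·q_1 − 1.0322·q_2 = (-0.8456, 0.7248, 0.9664).

u_3 = (-0.8456, 0.7248, 0.9664)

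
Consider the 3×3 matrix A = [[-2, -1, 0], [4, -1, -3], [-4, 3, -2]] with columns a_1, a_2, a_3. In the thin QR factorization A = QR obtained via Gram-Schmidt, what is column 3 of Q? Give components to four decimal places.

q_3 = (-0.5657, -0.7071, -0.4243)

a_1 = (-2, 4, -4); ‖a_1‖ = 6.0000, so q_1 = (-0.3333, 0.6667, -0.6667).
q_1·a_2 = (-0.3333)·(-1) + 0.6667·(-1) + (-0.6667)·3 = -2.3333.
u_2 = a_2 + 2.3333·q_1 = (-1.7778, 0.5556, 1.4444).
‖u_2‖ = 2.3570, so q_2 = (-0.7542, 0.2357, 0.6128).
q_1·a_3 = (-0.3333)·0 + 0.6667·(-3) + (-0.6667)·(-2) = -0.6667; q_2·a_3 = (-0.7542)·0 + 0.2357·(-3) + 0.6128·(-2) = -1.9328.
u_3 = a_3 + 0.6667·q_1 + 1.9328·q_2 = (-1.6800, -2.1000, -1.2600).
‖u_3‖ = 2.9698, so q_3 = (-0.5657, -0.7071, -0.4243).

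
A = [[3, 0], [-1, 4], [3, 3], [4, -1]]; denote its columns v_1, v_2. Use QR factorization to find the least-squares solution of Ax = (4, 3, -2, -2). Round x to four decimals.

x = (-0.1518, 0.3135)

v_1 = (3, -1, 3, 4); ‖v_1‖ = 5.9161, so e_1 = (0.5071, -0.1690, 0.5071, 0.6761).
e_1·v_2 = 0.5071·0 + (-0.1690)·4 + 0.5071·3 + 0.6761·(-1) = 0.1690.
u_2 = v_2 − 0.1690·e_1 = (-0.0857, 4.0286, 2.9143, -1.1143).
‖u_2‖ = 5.0962, so e_2 = (-0.0168, 0.7905, 0.5719, -0.2186).
Qᵀb = (-0.8452, 1.5978).
Back-substitute: x_2 = 1.5978/5.0962 = 0.3135.
x_1 = (-0.8452 − 0.1690·0.3135)/5.9161 = -0.1518.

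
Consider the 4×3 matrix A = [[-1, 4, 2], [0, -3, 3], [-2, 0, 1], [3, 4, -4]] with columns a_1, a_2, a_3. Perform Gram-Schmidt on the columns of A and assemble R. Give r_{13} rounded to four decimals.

a_1 = (-1, 0, -2, 3); ‖a_1‖ = 3.7417, so q_1 = (-0.2673, 0.0000, -0.5345, 0.8018).
r_{13} = q_1·a_3 = -4.2762.

r_{13} = -4.2762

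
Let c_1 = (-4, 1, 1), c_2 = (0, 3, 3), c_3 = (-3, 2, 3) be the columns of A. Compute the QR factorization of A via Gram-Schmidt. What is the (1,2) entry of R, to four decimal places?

q_1 = c_1/‖c_1‖ = (-4, 1, 1)/4.2426 = (-0.9428, 0.2357, 0.2357).
r_{12} = q_1·c_2 = 1.4142.

r_{12} = 1.4142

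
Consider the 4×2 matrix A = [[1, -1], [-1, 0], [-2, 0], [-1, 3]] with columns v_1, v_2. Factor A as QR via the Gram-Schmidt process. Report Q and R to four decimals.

Q = [[0.3780, -0.1543], [-0.3780, -0.2057], [-0.7559, -0.4115], [-0.3780, 0.8744]], R = [[2.6458, -1.5119], [0.0000, 2.7775]]

v_1 = (1, -1, -2, -1); ‖v_1‖ = 2.6458, so q_1 = (0.3780, -0.3780, -0.7559, -0.3780).
q_1·v_2 = 0.3780·(-1) + (-0.3780)·0 + (-0.7559)·0 + (-0.3780)·3 = -1.5119.
u_2 = v_2 + 1.5119·q_1 = (-0.4286, -0.5714, -1.1429, 2.4286).
‖u_2‖ = 2.7775, so q_2 = (-0.1543, -0.2057, -0.4115, 0.8744).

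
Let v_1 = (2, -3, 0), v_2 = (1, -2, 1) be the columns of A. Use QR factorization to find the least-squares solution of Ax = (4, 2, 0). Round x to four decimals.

v_1 = (2, -3, 0); ‖v_1‖ = 3.6056, so e_1 = (0.5547, -0.8321, 0.0000).
e_1·v_2 = 0.5547·1 + (-0.8321)·(-2) + 0.0000·1 = 2.2188.
u_2 = v_2 − 2.2188·e_1 = (-0.2308, -0.1538, 1.0000).
‖u_2‖ = 1.0377, so e_2 = (-0.2224, -0.1482, 0.9636).
Qᵀb = (0.5547, -1.1860).
Back-substitute: x_2 = -1.1860/1.0377 = -1.1429.
x_1 = (0.5547 − 2.2188·(-1.1429))/3.6056 = 0.8571.

x = (0.8571, -1.1429)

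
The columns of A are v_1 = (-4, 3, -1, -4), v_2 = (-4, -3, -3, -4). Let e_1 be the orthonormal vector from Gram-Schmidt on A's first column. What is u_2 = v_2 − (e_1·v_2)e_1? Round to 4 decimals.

u_2 = (-1.5238, -4.8571, -2.3810, -1.5238)

v_1 = (-4, 3, -1, -4); ‖v_1‖ = 6.4807, so e_1 = (-0.6172, 0.4629, -0.1543, -0.6172).
e_1·v_2 = (-0.6172)·(-4) + 0.4629·(-3) + (-0.1543)·(-3) + (-0.6172)·(-4) = 4.0119.
u_2 = v_2 − 4.0119·e_1 = (-1.5238, -4.8571, -2.3810, -1.5238).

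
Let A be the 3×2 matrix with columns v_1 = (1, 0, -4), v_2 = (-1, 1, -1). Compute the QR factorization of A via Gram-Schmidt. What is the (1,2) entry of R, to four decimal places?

q_1 = v_1/‖v_1‖ = (1, 0, -4)/4.1231 = (0.2425, 0.0000, -0.9701).
r_{12} = q_1·v_2 = 0.7276.

r_{12} = 0.7276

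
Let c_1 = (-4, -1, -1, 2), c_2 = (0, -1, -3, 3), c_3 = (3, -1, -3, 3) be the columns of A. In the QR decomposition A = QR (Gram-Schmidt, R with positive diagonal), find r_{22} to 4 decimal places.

q_1 = c_1/‖c_1‖ = (-4, -1, -1, 2)/4.6904 = (-0.8528, -0.2132, -0.2132, 0.4264).
r_{12} = q_1·c_2 = 2.1320.
u_2 = c_2 − 2.1320·q_1 = (1.8182, -0.5455, -2.5455, 2.0909).
r_{22} = ‖u_2‖ = 3.8019.

r_{22} = 3.8019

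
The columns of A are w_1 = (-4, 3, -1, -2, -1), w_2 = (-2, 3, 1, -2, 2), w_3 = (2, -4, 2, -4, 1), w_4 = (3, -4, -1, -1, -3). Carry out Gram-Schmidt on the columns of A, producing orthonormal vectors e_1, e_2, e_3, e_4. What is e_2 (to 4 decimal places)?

e_2 = (0.0949, 0.3702, 0.4651, -0.2468, 0.7594)

w_1 = (-4, 3, -1, -2, -1); ‖w_1‖ = 5.5678, so e_1 = (-0.7184, 0.5388, -0.1796, -0.3592, -0.1796).
e_1·w_2 = (-0.7184)·(-2) + 0.5388·3 + (-0.1796)·1 + (-0.3592)·(-2) + (-0.1796)·2 = 3.2329.
u_2 = w_2 − 3.2329·e_1 = (0.3226, 1.2581, 1.5806, -0.8387, 2.5806).
‖u_2‖ = 3.3983, so e_2 = (0.0949, 0.3702, 0.4651, -0.2468, 0.7594).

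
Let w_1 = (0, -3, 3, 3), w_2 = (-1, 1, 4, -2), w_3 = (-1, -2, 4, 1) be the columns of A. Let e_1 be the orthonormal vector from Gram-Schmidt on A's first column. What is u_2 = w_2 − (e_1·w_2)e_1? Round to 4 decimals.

w_1 = (0, -3, 3, 3); ‖w_1‖ = 5.1962, so e_1 = (0.0000, -0.5774, 0.5774, 0.5774).
e_1·w_2 = 0.0000·(-1) + (-0.5774)·1 + 0.5774·4 + 0.5774·(-2) = 0.5774.
u_2 = w_2 − 0.5774·e_1 = (-1.0000, 1.3333, 3.6667, -2.3333).

u_2 = (-1.0000, 1.3333, 3.6667, -2.3333)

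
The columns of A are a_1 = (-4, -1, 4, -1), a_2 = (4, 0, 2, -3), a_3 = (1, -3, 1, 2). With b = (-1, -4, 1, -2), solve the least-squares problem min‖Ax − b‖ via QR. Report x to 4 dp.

x = (0.4281, 0.2117, 0.5048)

a_1 = (-4, -1, 4, -1); ‖a_1‖ = 5.8310, so q_1 = (-0.6860, -0.1715, 0.6860, -0.1715).
q_1·a_2 = (-0.6860)·4 + (-0.1715)·0 + 0.6860·2 + (-0.1715)·(-3) = -0.8575.
u_2 = a_2 + 0.8575·q_1 = (3.4118, -0.1471, 2.5882, -3.1471).
‖u_2‖ = 5.3165, so q_2 = (0.6417, -0.0277, 0.4868, -0.5919).
q_1·a_3 = (-0.6860)·1 + (-0.1715)·(-3) + 0.6860·1 + (-0.1715)·2 = 0.1715; q_2·a_3 = 0.6417·1 + (-0.0277)·(-3) + 0.4868·1 + (-0.5919)·2 = 0.0277.
u_3 = a_3 − 0.1715·q_1 − 0.0277·q_2 = (1.0999, -2.9698, 0.8689, 2.0458).
‖u_3‖ = 3.8691, so q_3 = (0.2843, -0.7676, 0.2246, 0.5288).
Qᵀb = (2.4010, 1.1396, 1.9531).
Back-substitute: x_3 = 1.9531/3.8691 = 0.5048.
x_2 = (1.1396 − 0.0277·0.5048)/5.3165 = 0.2117.
x_1 = (2.4010 + 0.8575·0.2117 − 0.1715·0.5048)/5.8310 = 0.4281.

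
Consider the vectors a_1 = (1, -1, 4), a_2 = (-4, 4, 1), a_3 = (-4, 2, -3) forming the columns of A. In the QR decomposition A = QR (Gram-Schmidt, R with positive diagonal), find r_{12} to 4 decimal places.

a_1 = (1, -1, 4); ‖a_1‖ = 4.2426, so q_1 = (0.2357, -0.2357, 0.9428).
r_{12} = q_1·a_2 = -0.9428.

r_{12} = -0.9428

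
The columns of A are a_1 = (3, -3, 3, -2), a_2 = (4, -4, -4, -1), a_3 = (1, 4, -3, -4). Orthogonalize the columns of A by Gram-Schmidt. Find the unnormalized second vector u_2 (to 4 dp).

u_2 = (2.6452, -2.6452, -5.3548, -0.0968)

q_1 = a_1/‖a_1‖ = (3, -3, 3, -2)/5.5678 = (0.5388, -0.5388, 0.5388, -0.3592).
r_{12} = q_1·a_2 = 2.5145.
u_2 = a_2 − 2.5145·q_1 = (2.6452, -2.6452, -5.3548, -0.0968).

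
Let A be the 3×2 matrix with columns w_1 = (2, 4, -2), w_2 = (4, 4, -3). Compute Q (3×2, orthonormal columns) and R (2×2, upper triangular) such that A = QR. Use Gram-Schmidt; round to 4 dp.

Q = [[0.4082, 0.8018], [0.8165, -0.5345], [-0.4082, -0.2673]], R = [[4.8990, 6.1237], [0.0000, 1.8708]]

q_1 = w_1/‖w_1‖ = (2, 4, -2)/4.8990 = (0.4082, 0.8165, -0.4082).
r_{12} = q_1·w_2 = 6.1237.
u_2 = w_2 − 6.1237·q_1 = (1.5000, -1.0000, -0.5000).
‖u_2‖ = 1.8708, so q_2 = (0.8018, -0.5345, -0.2673).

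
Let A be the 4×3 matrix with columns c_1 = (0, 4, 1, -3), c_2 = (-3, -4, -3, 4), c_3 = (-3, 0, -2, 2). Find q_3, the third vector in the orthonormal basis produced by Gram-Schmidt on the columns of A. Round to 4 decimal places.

q_3 = (0.1217, 0.5457, 0.2175, 0.8001)

c_1 = (0, 4, 1, -3); ‖c_1‖ = 5.0990, so q_1 = (0.0000, 0.7845, 0.1961, -0.5883).
q_1·c_2 = 0.0000·(-3) + 0.7845·(-4) + 0.1961·(-3) + (-0.5883)·4 = -6.0796.
u_2 = c_2 + 6.0796·q_1 = (-3.0000, 0.7692, -1.8077, 0.4231).
‖u_2‖ = 3.6109, so q_2 = (-0.8308, 0.2130, -0.5006, 0.1172).
q_1·c_3 = 0.0000·(-3) + 0.7845·0 + 0.1961·(-2) + (-0.5883)·2 = -1.5689; q_2·c_3 = (-0.8308)·(-3) + 0.2130·0 + (-0.5006)·(-2) + 0.1172·2 = 3.7280.
u_3 = c_3 + 1.5689·q_1 − 3.7280·q_2 = (0.0973, 0.4366, 0.1740, 0.6401).
‖u_3‖ = 0.8001, so q_3 = (0.1217, 0.5457, 0.2175, 0.8001).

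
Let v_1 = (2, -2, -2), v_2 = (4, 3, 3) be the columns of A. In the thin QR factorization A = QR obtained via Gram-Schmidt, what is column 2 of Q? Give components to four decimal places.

e_2 = (0.8165, 0.4082, 0.4082)

e_1 = v_1/‖v_1‖ = (2, -2, -2)/3.4641 = (0.5774, -0.5774, -0.5774).
r_{12} = e_1·v_2 = -1.1547.
u_2 = v_2 + 1.1547·e_1 = (4.6667, 2.3333, 2.3333).
‖u_2‖ = 5.7155, so e_2 = (0.8165, 0.4082, 0.4082).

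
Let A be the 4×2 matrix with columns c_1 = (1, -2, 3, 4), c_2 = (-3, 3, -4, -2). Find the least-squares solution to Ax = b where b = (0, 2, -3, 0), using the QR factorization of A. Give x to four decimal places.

c_1 = (1, -2, 3, 4); ‖c_1‖ = 5.4772, so q_1 = (0.1826, -0.3651, 0.5477, 0.7303).
q_1·c_2 = 0.1826·(-3) + (-0.3651)·3 + 0.5477·(-4) + 0.7303·(-2) = -5.2947.
u_2 = c_2 + 5.2947·q_1 = (-2.0333, 1.0667, -1.1000, 1.8667).
‖u_2‖ = 3.1570, so q_2 = (-0.6441, 0.3379, -0.3484, 0.5913).
Qᵀb = (-2.3735, 1.7210).
Back-substitute: x_2 = 1.7210/3.1570 = 0.5452.
x_1 = (-2.3735 + 5.2947·0.5452)/5.4772 = 0.0936.

x = (0.0936, 0.5452)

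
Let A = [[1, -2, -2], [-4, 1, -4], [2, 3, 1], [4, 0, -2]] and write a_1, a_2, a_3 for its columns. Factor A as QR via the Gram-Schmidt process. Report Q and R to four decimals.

a_1 = (1, -4, 2, 4); ‖a_1‖ = 6.0828, so q_1 = (0.1644, -0.6576, 0.3288, 0.6576).
q_1·a_2 = 0.1644·(-2) + (-0.6576)·1 + 0.3288·3 + 0.6576·0 = 0.0000.
u_2 = a_2 + 0.0000·q_1 = (-2.0000, 1.0000, 3.0000, 0.0000).
‖u_2‖ = 3.7417, so q_2 = (-0.5345, 0.2673, 0.8018, 0.0000).
q_1·a_3 = 0.1644·(-2) + (-0.6576)·(-4) + 0.3288·1 + 0.6576·(-2) = 1.3152; q_2·a_3 = (-0.5345)·(-2) + 0.2673·(-4) + 0.8018·1 + 0.0000·(-2) = 0.8018.
u_3 = a_3 − 1.3152·q_1 − 0.8018·q_2 = (-1.7876, -3.3494, -0.0753, -2.8649).
‖u_3‖ = 4.7568, so q_3 = (-0.3758, -0.7041, -0.0158, -0.6023).

Q = [[0.1644, -0.5345, -0.3758], [-0.6576, 0.2673, -0.7041], [0.3288, 0.8018, -0.0158], [0.6576, 0.0000, -0.6023]], R = [[6.0828, 0.0000, 1.3152], [0.0000, 3.7417, 0.8018], [0.0000, 0.0000, 4.7568]]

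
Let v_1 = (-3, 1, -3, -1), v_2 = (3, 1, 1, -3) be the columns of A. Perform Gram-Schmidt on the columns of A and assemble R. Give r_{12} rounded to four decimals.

v_1 = (-3, 1, -3, -1); ‖v_1‖ = 4.4721, so e_1 = (-0.6708, 0.2236, -0.6708, -0.2236).
r_{12} = e_1·v_2 = -1.7889.

r_{12} = -1.7889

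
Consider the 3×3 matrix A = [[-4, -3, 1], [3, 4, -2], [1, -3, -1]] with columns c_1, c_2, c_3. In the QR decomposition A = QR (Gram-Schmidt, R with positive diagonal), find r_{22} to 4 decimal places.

q_1 = c_1/‖c_1‖ = (-4, 3, 1)/5.0990 = (-0.7845, 0.5883, 0.1961).
r_{12} = q_1·c_2 = 4.1184.
u_2 = c_2 − 4.1184·q_1 = (0.2308, 1.5769, -3.8077).
r_{22} = ‖u_2‖ = 4.1278.

r_{22} = 4.1278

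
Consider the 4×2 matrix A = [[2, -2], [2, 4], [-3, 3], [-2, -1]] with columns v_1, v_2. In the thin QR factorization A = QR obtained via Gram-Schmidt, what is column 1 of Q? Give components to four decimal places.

e_1 = (0.4364, 0.4364, -0.6547, -0.4364)

v_1 = (2, 2, -3, -2); ‖v_1‖ = 4.5826, so e_1 = (0.4364, 0.4364, -0.6547, -0.4364).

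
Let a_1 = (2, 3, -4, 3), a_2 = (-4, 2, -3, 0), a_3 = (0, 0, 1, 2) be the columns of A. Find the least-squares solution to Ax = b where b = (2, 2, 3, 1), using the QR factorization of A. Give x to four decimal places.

x = (0.0957, -0.4070, 0.7175)

a_1 = (2, 3, -4, 3); ‖a_1‖ = 6.1644, so q_1 = (0.3244, 0.4867, -0.6489, 0.4867).
q_1·a_2 = 0.3244·(-4) + 0.4867·2 + (-0.6489)·(-3) + 0.4867·0 = 1.6222.
u_2 = a_2 − 1.6222·q_1 = (-4.5263, 1.2105, -1.9474, -0.7895).
‖u_2‖ = 5.1350, so q_2 = (-0.8815, 0.2357, -0.3792, -0.1537).
q_1·a_3 = 0.3244·0 + 0.4867·0 + (-0.6489)·1 + 0.4867·2 = 0.3244; q_2·a_3 = (-0.8815)·0 + 0.2357·0 + (-0.3792)·1 + (-0.1537)·2 = -0.6867.
u_3 = a_3 − 0.3244·q_1 + 0.6867·q_2 = (-0.7106, 0.0040, 0.9501, 1.7365).
‖u_3‖ = 2.1031, so q_3 = (-0.3379, 0.0019, 0.4518, 0.8257).
Qᵀb = (0.1622, -2.5829, 1.5090).
Back-substitute: x_3 = 1.5090/2.1031 = 0.7175.
x_2 = (-2.5829 + 0.6867·0.7175)/5.1350 = -0.4070.
x_1 = (0.1622 − 1.6222·(-0.4070) − 0.3244·0.7175)/6.1644 = 0.0957.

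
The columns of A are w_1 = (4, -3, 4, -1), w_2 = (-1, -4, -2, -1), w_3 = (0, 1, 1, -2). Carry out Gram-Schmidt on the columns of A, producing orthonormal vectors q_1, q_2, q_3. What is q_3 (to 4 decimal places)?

q_3 = (-0.2178, 0.2169, 0.1454, -0.9404)

w_1 = (4, -3, 4, -1); ‖w_1‖ = 6.4807, so q_1 = (0.6172, -0.4629, 0.6172, -0.1543).
q_1·w_2 = 0.6172·(-1) + (-0.4629)·(-4) + 0.6172·(-2) + (-0.1543)·(-1) = 0.1543.
u_2 = w_2 − 0.1543·q_1 = (-1.0952, -3.9286, -2.0952, -0.9762).
‖u_2‖ = 4.6879, so q_2 = (-0.2336, -0.8380, -0.4469, -0.2082).
q_1·w_3 = 0.6172·0 + (-0.4629)·1 + 0.6172·1 + (-0.1543)·(-2) = 0.4629; q_2·w_3 = (-0.2336)·0 + (-0.8380)·1 + (-0.4469)·1 + (-0.2082)·(-2) = -0.8685.
u_3 = w_3 − 0.4629·q_1 + 0.8685·q_2 = (-0.4886, 0.4865, 0.3261, -2.1094).
‖u_3‖ = 2.2431, so q_3 = (-0.2178, 0.2169, 0.1454, -0.9404).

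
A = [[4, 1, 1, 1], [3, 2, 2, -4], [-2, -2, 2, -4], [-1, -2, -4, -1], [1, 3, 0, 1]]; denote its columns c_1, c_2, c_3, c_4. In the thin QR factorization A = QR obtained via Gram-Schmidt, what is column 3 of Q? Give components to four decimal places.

e_3 = (0.0245, 0.2156, 0.6244, -0.7189, -0.2149)

e_1 = c_1/‖c_1‖ = (4, 3, -2, -1, 1)/5.5678 = (0.7184, 0.5388, -0.3592, -0.1796, 0.1796).
r_{12} = e_1·c_2 = 3.4125.
u_2 = c_2 − 3.4125·e_1 = (-1.4516, 0.1613, -0.7742, -1.3871, 2.3871).
‖u_2‖ = 3.2179, so e_2 = (-0.4511, 0.0501, -0.2406, -0.4311, 0.7418).
r_{13} = e_1·c_3 = 1.7961; r_{23} = e_2·c_3 = 0.8922.
u_3 = c_3 − 1.7961·e_1 − 0.8922·e_2 = (0.1121, 0.9875, 2.8598, -3.2928, -0.9844).
‖u_3‖ = 4.5802, so e_3 = (0.0245, 0.2156, 0.6244, -0.7189, -0.2149).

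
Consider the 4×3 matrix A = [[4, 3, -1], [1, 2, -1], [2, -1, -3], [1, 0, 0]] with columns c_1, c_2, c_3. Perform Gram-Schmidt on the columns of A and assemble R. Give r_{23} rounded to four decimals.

r_{23} = 1.4650

c_1 = (4, 1, 2, 1); ‖c_1‖ = 4.6904, so q_1 = (0.8528, 0.2132, 0.4264, 0.2132).
q_1·c_2 = 0.8528·3 + 0.2132·2 + 0.4264·(-1) + 0.2132·0 = 2.5584.
u_2 = c_2 − 2.5584·q_1 = (0.8182, 1.4545, -2.0909, -0.5455).
‖u_2‖ = 2.7303, so q_2 = (0.2997, 0.5327, -0.7658, -0.1998).
r_{23} = q_2·c_3 = 1.4650.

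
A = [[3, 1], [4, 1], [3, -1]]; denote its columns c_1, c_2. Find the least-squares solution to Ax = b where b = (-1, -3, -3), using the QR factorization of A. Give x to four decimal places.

c_1 = (3, 4, 3); ‖c_1‖ = 5.8310, so e_1 = (0.5145, 0.6860, 0.5145).
e_1·c_2 = 0.5145·1 + 0.6860·1 + 0.5145·(-1) = 0.6860.
u_2 = c_2 − 0.6860·e_1 = (0.6471, 0.5294, -1.3529).
‖u_2‖ = 1.5904, so e_2 = (0.4068, 0.3329, -0.8507).
Qᵀb = (-4.1160, 1.1466).
Back-substitute: x_2 = 1.1466/1.5904 = 0.7209.
x_1 = (-4.1160 − 0.6860·0.7209)/5.8310 = -0.7907.

x = (-0.7907, 0.7209)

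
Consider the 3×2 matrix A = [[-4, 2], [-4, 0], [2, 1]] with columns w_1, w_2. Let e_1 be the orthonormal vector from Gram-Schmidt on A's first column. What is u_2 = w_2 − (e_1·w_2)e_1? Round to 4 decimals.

u_2 = (1.3333, -0.6667, 1.3333)

w_1 = (-4, -4, 2); ‖w_1‖ = 6.0000, so e_1 = (-0.6667, -0.6667, 0.3333).
e_1·w_2 = (-0.6667)·2 + (-0.6667)·0 + 0.3333·1 = -1.0000.
u_2 = w_2 + 1.0000·e_1 = (1.3333, -0.6667, 1.3333).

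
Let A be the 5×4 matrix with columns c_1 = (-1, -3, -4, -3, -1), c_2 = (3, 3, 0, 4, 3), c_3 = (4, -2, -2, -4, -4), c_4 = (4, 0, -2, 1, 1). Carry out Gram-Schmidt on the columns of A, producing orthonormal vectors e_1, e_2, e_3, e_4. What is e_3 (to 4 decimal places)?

e_3 = (0.8176, 0.0410, 0.0920, -0.2700, -0.4986)

c_1 = (-1, -3, -4, -3, -1); ‖c_1‖ = 6.0000, so e_1 = (-0.1667, -0.5000, -0.6667, -0.5000, -0.1667).
e_1·c_2 = (-0.1667)·3 + (-0.5000)·3 + (-0.6667)·0 + (-0.5000)·4 + (-0.1667)·3 = -4.5000.
u_2 = c_2 + 4.5000·e_1 = (2.2500, 0.7500, -3.0000, 1.7500, 2.2500).
‖u_2‖ = 4.7697, so e_2 = (0.4717, 0.1572, -0.6290, 0.3669, 0.4717).
e_1·c_3 = (-0.1667)·4 + (-0.5000)·(-2) + (-0.6667)·(-2) + (-0.5000)·(-4) + (-0.1667)·(-4) = 4.3333; e_2·c_3 = 0.4717·4 + 0.1572·(-2) + (-0.6290)·(-2) + 0.3669·(-4) + 0.4717·(-4) = -0.5241.
u_3 = c_3 − 4.3333·e_1 + 0.5241·e_2 = (4.9695, 0.2491, 0.5592, -1.6410, -3.0305).
‖u_3‖ = 6.0784, so e_3 = (0.8176, 0.0410, 0.0920, -0.2700, -0.4986).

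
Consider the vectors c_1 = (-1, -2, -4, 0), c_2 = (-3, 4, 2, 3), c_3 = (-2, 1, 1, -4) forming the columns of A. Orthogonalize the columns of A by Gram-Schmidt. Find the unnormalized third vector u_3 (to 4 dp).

u_3 = (-2.4897, 0.8474, 0.1987, -3.7520)

c_1 = (-1, -2, -4, 0); ‖c_1‖ = 4.5826, so q_1 = (-0.2182, -0.4364, -0.8729, 0.0000).
q_1·c_2 = (-0.2182)·(-3) + (-0.4364)·4 + (-0.8729)·2 + 0.0000·3 = -2.8368.
u_2 = c_2 + 2.8368·q_1 = (-3.6190, 2.7619, -0.4762, 3.0000).
‖u_2‖ = 5.4729, so q_2 = (-0.6613, 0.5047, -0.0870, 0.5482).
q_1·c_3 = (-0.2182)·(-2) + (-0.4364)·1 + (-0.8729)·1 + 0.0000·(-4) = -0.8729; q_2·c_3 = (-0.6613)·(-2) + 0.5047·1 + (-0.0870)·1 + 0.5482·(-4) = -0.4524.
u_3 = c_3 + 0.8729·q_1 + 0.4524·q_2 = (-2.4897, 0.8474, 0.1987, -3.7520).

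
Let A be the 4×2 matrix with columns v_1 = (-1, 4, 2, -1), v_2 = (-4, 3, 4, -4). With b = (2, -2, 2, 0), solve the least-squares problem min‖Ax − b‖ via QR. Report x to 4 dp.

v_1 = (-1, 4, 2, -1); ‖v_1‖ = 4.6904, so e_1 = (-0.2132, 0.8528, 0.4264, -0.2132).
e_1·v_2 = (-0.2132)·(-4) + 0.8528·3 + 0.4264·4 + (-0.2132)·(-4) = 5.9696.
u_2 = v_2 − 5.9696·e_1 = (-2.7273, -2.0909, 1.4545, -2.7273).
‖u_2‖ = 4.6221, so e_2 = (-0.5901, -0.4524, 0.3147, -0.5901).
Qᵀb = (-1.2792, 0.3540).
Back-substitute: x_2 = 0.3540/4.6221 = 0.0766.
x_1 = (-1.2792 − 5.9696·0.0766)/4.6904 = -0.3702.

x = (-0.3702, 0.0766)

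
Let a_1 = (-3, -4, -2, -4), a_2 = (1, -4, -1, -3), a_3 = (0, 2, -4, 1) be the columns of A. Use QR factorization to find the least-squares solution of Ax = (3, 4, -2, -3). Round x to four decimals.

x = (-0.5106, 0.6259, 0.7304)

a_1 = (-3, -4, -2, -4); ‖a_1‖ = 6.7082, so e_1 = (-0.4472, -0.5963, -0.2981, -0.5963).
e_1·a_2 = (-0.4472)·1 + (-0.5963)·(-4) + (-0.2981)·(-1) + (-0.5963)·(-3) = 4.0249.
u_2 = a_2 − 4.0249·e_1 = (2.8000, -1.6000, 0.2000, -0.6000).
‖u_2‖ = 3.2863, so e_2 = (0.8520, -0.4869, 0.0609, -0.1826).
e_1·a_3 = (-0.4472)·0 + (-0.5963)·2 + (-0.2981)·(-4) + (-0.5963)·1 = -0.5963; e_2·a_3 = 0.8520·0 + (-0.4869)·2 + 0.0609·(-4) + (-0.1826)·1 = -1.3997.
u_3 = a_3 + 0.5963·e_1 + 1.3997·e_2 = (0.9259, 0.9630, -4.0926, 0.3889).
‖u_3‖ = 4.3226, so e_3 = (0.2142, 0.2228, -0.9468, 0.0900).
Qᵀb = (-1.3416, 1.0346, 3.1574).
Back-substitute: x_3 = 3.1574/4.3226 = 0.7304.
x_2 = (1.0346 + 1.3997·0.7304)/3.2863 = 0.6259.
x_1 = (-1.3416 − 4.0249·0.6259 + 0.5963·0.7304)/6.7082 = -0.5106.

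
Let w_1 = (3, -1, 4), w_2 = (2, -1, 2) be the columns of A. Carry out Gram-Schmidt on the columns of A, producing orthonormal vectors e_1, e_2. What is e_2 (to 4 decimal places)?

w_1 = (3, -1, 4); ‖w_1‖ = 5.0990, so e_1 = (0.5883, -0.1961, 0.7845).
e_1·w_2 = 0.5883·2 + (-0.1961)·(-1) + 0.7845·2 = 2.9417.
u_2 = w_2 − 2.9417·e_1 = (0.2692, -0.4231, -0.3077).
‖u_2‖ = 0.5883, so e_2 = (0.4576, -0.7191, -0.5230).

e_2 = (0.4576, -0.7191, -0.5230)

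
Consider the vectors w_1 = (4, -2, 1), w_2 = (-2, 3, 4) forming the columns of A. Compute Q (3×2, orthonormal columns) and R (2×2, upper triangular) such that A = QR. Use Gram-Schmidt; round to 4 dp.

Q = [[0.8729, -0.0193], [-0.4364, 0.4159], [0.2182, 0.9092]], R = [[4.5826, -2.1822], [0.0000, 4.9232]]

e_1 = w_1/‖w_1‖ = (4, -2, 1)/4.5826 = (0.8729, -0.4364, 0.2182).
r_{12} = e_1·w_2 = -2.1822.
u_2 = w_2 + 2.1822·e_1 = (-0.0952, 2.0476, 4.4762).
‖u_2‖ = 4.9232, so e_2 = (-0.0193, 0.4159, 0.9092).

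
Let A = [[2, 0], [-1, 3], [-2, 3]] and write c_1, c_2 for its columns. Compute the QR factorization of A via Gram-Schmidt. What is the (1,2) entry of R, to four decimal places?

c_1 = (2, -1, -2); ‖c_1‖ = 3.0000, so e_1 = (0.6667, -0.3333, -0.6667).
r_{12} = e_1·c_2 = -3.0000.

r_{12} = -3.0000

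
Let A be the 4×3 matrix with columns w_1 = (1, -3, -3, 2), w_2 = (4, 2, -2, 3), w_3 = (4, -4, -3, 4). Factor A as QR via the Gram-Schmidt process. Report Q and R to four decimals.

Q = [[0.2085, 0.6661, 0.5032], [-0.6255, 0.6173, -0.4689], [-0.6255, -0.1300, 0.7161], [0.4170, 0.3980, 0.1191]], R = [[4.7958, 2.0851, 6.8810], [0.0000, 5.3528, 2.1768], [0.0000, 0.0000, 2.2166]]

e_1 = w_1/‖w_1‖ = (1, -3, -3, 2)/4.7958 = (0.2085, -0.6255, -0.6255, 0.4170).
r_{12} = e_1·w_2 = 2.0851.
u_2 = w_2 − 2.0851·e_1 = (3.5652, 3.3043, -0.6957, 2.1304).
‖u_2‖ = 5.3528, so e_2 = (0.6661, 0.6173, -0.1300, 0.3980).
r_{13} = e_1·w_3 = 6.8810; r_{23} = e_2·w_3 = 2.1768.
u_3 = w_3 − 6.8810·e_1 − 2.1768·e_2 = (1.1153, -1.0395, 1.5873, 0.2640).
‖u_3‖ = 2.2166, so e_3 = (0.5032, -0.4689, 0.7161, 0.1191).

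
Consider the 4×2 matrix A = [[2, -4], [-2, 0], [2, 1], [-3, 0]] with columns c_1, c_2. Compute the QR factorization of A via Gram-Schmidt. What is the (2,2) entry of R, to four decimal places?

r_{22} = 3.9097

e_1 = c_1/‖c_1‖ = (2, -2, 2, -3)/4.5826 = (0.4364, -0.4364, 0.4364, -0.6547).
r_{12} = e_1·c_2 = -1.3093.
u_2 = c_2 + 1.3093·e_1 = (-3.4286, -0.5714, 1.5714, -0.8571).
r_{22} = ‖u_2‖ = 3.9097.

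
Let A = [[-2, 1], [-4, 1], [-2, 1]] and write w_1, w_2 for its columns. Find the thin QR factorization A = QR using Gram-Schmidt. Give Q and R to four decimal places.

w_1 = (-2, -4, -2); ‖w_1‖ = 4.8990, so e_1 = (-0.4082, -0.8165, -0.4082).
e_1·w_2 = (-0.4082)·1 + (-0.8165)·1 + (-0.4082)·1 = -1.6330.
u_2 = w_2 + 1.6330·e_1 = (0.3333, -0.3333, 0.3333).
‖u_2‖ = 0.5774, so e_2 = (0.5774, -0.5774, 0.5774).

Q = [[-0.4082, 0.5774], [-0.8165, -0.5774], [-0.4082, 0.5774]], R = [[4.8990, -1.6330], [0.0000, 0.5774]]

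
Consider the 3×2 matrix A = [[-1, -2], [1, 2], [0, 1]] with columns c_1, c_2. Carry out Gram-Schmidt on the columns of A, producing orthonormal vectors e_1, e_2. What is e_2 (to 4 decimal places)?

c_1 = (-1, 1, 0); ‖c_1‖ = 1.4142, so e_1 = (-0.7071, 0.7071, 0.0000).
e_1·c_2 = (-0.7071)·(-2) + 0.7071·2 + 0.0000·1 = 2.8284.
u_2 = c_2 − 2.8284·e_1 = (0.0000, 0.0000, 1.0000).
‖u_2‖ = 1.0000, so e_2 = (0.0000, 0.0000, 1.0000).

e_2 = (0.0000, 0.0000, 1.0000)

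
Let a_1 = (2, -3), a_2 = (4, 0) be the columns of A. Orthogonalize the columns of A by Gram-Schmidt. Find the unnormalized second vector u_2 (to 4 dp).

u_2 = (2.7692, 1.8462)

a_1 = (2, -3); ‖a_1‖ = 3.6056, so e_1 = (0.5547, -0.8321).
e_1·a_2 = 0.5547·4 + (-0.8321)·0 = 2.2188.
u_2 = a_2 − 2.2188·e_1 = (2.7692, 1.8462).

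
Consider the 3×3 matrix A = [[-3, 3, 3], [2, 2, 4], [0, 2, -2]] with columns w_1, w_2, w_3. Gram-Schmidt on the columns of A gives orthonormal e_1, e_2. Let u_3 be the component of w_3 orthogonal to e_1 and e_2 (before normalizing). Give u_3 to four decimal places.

u_3 = (1.2245, 1.8367, -3.6735)

w_1 = (-3, 2, 0); ‖w_1‖ = 3.6056, so e_1 = (-0.8321, 0.5547, 0.0000).
e_1·w_2 = (-0.8321)·3 + 0.5547·2 + 0.0000·2 = -1.3868.
u_2 = w_2 + 1.3868·e_1 = (1.8462, 2.7692, 2.0000).
‖u_2‖ = 3.8829, so e_2 = (0.4755, 0.7132, 0.5151).
e_1·w_3 = (-0.8321)·3 + 0.5547·4 + 0.0000·(-2) = -0.2774; e_2·w_3 = 0.4755·3 + 0.7132·4 + 0.5151·(-2) = 3.2490.
u_3 = w_3 + 0.2774·e_1 − 3.2490·e_2 = (1.2245, 1.8367, -3.6735).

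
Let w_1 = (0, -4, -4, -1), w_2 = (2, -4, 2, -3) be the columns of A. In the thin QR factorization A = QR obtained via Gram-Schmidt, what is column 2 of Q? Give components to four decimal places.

w_1 = (0, -4, -4, -1); ‖w_1‖ = 5.7446, so q_1 = (0.0000, -0.6963, -0.6963, -0.1741).
q_1·w_2 = 0.0000·2 + (-0.6963)·(-4) + (-0.6963)·2 + (-0.1741)·(-3) = 1.9149.
u_2 = w_2 − 1.9149·q_1 = (2.0000, -2.6667, 3.3333, -2.6667).
‖u_2‖ = 5.4160, so q_2 = (0.3693, -0.4924, 0.6155, -0.4924).

q_2 = (0.3693, -0.4924, 0.6155, -0.4924)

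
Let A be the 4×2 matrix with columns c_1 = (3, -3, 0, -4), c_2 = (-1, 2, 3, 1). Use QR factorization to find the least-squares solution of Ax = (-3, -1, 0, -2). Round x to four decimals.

c_1 = (3, -3, 0, -4); ‖c_1‖ = 5.8310, so q_1 = (0.5145, -0.5145, 0.0000, -0.6860).
q_1·c_2 = 0.5145·(-1) + (-0.5145)·2 + 0.0000·3 + (-0.6860)·1 = -2.2295.
u_2 = c_2 + 2.2295·q_1 = (0.1471, 0.8529, 3.0000, -0.5294).
‖u_2‖ = 3.1669, so q_2 = (0.0464, 0.2693, 0.9473, -0.1672).
Qᵀb = (0.3430, -0.0743).
Back-substitute: x_2 = -0.0743/3.1669 = -0.0235.
x_1 = (0.3430 + 2.2295·(-0.0235))/5.8310 = 0.0499.

x = (0.0499, -0.0235)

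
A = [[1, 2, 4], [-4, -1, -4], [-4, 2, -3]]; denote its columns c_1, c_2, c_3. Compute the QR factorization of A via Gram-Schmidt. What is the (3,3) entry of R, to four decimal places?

q_1 = c_1/‖c_1‖ = (1, -4, -4)/5.7446 = (0.1741, -0.6963, -0.6963).
r_{12} = q_1·c_2 = -0.3482.
u_2 = c_2 + 0.3482·q_1 = (2.0606, -1.2424, 1.7576).
‖u_2‖ = 2.9797, so q_2 = (0.6915, -0.4170, 0.5898).
r_{13} = q_1·c_3 = 5.5705; r_{23} = q_2·c_3 = 2.6645.
u_3 = c_3 − 5.5705·q_1 − 2.6645·q_2 = (1.1877, 0.9898, -0.6928).
r_{33} = ‖u_3‖ = 1.6942.

r_{33} = 1.6942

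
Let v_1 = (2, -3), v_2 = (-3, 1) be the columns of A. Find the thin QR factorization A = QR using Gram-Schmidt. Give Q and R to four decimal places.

Q = [[0.5547, -0.8321], [-0.8321, -0.5547]], R = [[3.6056, -2.4962], [0.0000, 1.9415]]

v_1 = (2, -3); ‖v_1‖ = 3.6056, so q_1 = (0.5547, -0.8321).
q_1·v_2 = 0.5547·(-3) + (-0.8321)·1 = -2.4962.
u_2 = v_2 + 2.4962·q_1 = (-1.6154, -1.0769).
‖u_2‖ = 1.9415, so q_2 = (-0.8321, -0.5547).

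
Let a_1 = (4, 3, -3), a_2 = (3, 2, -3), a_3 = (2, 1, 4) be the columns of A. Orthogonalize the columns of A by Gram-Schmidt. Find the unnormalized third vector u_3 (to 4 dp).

q_1 = a_1/‖a_1‖ = (4, 3, -3)/5.8310 = (0.6860, 0.5145, -0.5145).
r_{12} = q_1·a_2 = 4.6305.
u_2 = a_2 − 4.6305·q_1 = (-0.1765, -0.3824, -0.6176).
‖u_2‖ = 0.7475, so q_2 = (-0.2361, -0.5115, -0.8262).
r_{13} = q_1·a_3 = -0.1715; r_{23} = q_2·a_3 = -4.2885.
u_3 = a_3 + 0.1715·q_1 + 4.2885·q_2 = (1.1053, -1.1053, 0.3684).

u_3 = (1.1053, -1.1053, 0.3684)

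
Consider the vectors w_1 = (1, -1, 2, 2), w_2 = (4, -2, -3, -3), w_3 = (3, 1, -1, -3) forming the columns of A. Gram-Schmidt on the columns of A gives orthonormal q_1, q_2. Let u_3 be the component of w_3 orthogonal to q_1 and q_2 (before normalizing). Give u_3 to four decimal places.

w_1 = (1, -1, 2, 2); ‖w_1‖ = 3.1623, so q_1 = (0.3162, -0.3162, 0.6325, 0.6325).
q_1·w_2 = 0.3162·4 + (-0.3162)·(-2) + 0.6325·(-3) + 0.6325·(-3) = -1.8974.
u_2 = w_2 + 1.8974·q_1 = (4.6000, -2.6000, -1.8000, -1.8000).
‖u_2‖ = 5.8652, so q_2 = (0.7843, -0.4433, -0.3069, -0.3069).
q_1·w_3 = 0.3162·3 + (-0.3162)·1 + 0.6325·(-1) + 0.6325·(-3) = -1.8974; q_2·w_3 = 0.7843·3 + (-0.4433)·1 + (-0.3069)·(-1) + (-0.3069)·(-3) = 3.1372.
u_3 = w_3 + 1.8974·q_1 − 3.1372·q_2 = (1.1395, 1.7907, 1.1628, -0.8372).

u_3 = (1.1395, 1.7907, 1.1628, -0.8372)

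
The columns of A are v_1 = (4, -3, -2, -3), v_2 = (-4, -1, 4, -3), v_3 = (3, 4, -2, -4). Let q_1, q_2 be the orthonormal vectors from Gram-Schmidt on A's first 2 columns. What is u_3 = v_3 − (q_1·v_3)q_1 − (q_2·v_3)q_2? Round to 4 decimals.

v_1 = (4, -3, -2, -3); ‖v_1‖ = 6.1644, so q_1 = (0.6489, -0.4867, -0.3244, -0.4867).
q_1·v_2 = 0.6489·(-4) + (-0.4867)·(-1) + (-0.3244)·4 + (-0.4867)·(-3) = -1.9467.
u_2 = v_2 + 1.9467·q_1 = (-2.7368, -1.9474, 3.3684, -3.9474).
‖u_2‖ = 6.1815, so q_2 = (-0.4427, -0.3150, 0.5449, -0.6386).
q_1·v_3 = 0.6489·3 + (-0.4867)·4 + (-0.3244)·(-2) + (-0.4867)·(-4) = 2.5955; q_2·v_3 = (-0.4427)·3 + (-0.3150)·4 + 0.5449·(-2) + (-0.6386)·(-4) = -1.1239.
u_3 = v_3 − 2.5955·q_1 + 1.1239·q_2 = (0.8182, 4.9091, -0.5455, -3.4545).

u_3 = (0.8182, 4.9091, -0.5455, -3.4545)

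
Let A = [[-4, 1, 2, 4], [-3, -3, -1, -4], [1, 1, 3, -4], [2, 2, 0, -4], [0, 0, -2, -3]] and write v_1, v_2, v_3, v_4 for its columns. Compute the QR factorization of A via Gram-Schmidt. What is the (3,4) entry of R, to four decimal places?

e_1 = v_1/‖v_1‖ = (-4, -3, 1, 2, 0)/5.4772 = (-0.7303, -0.5477, 0.1826, 0.3651, 0.0000).
r_{12} = e_1·v_2 = 1.8257.
u_2 = v_2 − 1.8257·e_1 = (2.3333, -2.0000, 0.6667, 1.3333, 0.0000).
‖u_2‖ = 3.4157, so e_2 = (0.6831, -0.5855, 0.1952, 0.3904, 0.0000).
r_{13} = e_1·v_3 = -0.3651; r_{23} = e_2·v_3 = 2.5373.
u_3 = v_3 + 0.3651·e_1 − 2.5373·e_2 = (0.0000, 0.2857, 2.5714, -0.8571, -2.0000).
‖u_3‖ = 3.3806, so e_3 = (0.0000, 0.0845, 0.7606, -0.2535, -0.5916).
r_{34} = e_3·v_4 = -0.5916.

r_{34} = -0.5916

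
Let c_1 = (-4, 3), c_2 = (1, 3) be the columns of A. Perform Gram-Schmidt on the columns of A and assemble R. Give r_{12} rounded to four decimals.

r_{12} = 1.0000

q_1 = c_1/‖c_1‖ = (-4, 3)/5.0000 = (-0.8000, 0.6000).
r_{12} = q_1·c_2 = 1.0000.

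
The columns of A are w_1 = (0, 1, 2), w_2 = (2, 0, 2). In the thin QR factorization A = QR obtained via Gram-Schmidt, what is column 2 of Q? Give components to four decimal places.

e_1 = w_1/‖w_1‖ = (0, 1, 2)/2.2361 = (0.0000, 0.4472, 0.8944).
r_{12} = e_1·w_2 = 1.7889.
u_2 = w_2 − 1.7889·e_1 = (2.0000, -0.8000, 0.4000).
‖u_2‖ = 2.1909, so e_2 = (0.9129, -0.3651, 0.1826).

e_2 = (0.9129, -0.3651, 0.1826)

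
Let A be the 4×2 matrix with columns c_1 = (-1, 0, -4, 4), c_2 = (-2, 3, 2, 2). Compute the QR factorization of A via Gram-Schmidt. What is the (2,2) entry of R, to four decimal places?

c_1 = (-1, 0, -4, 4); ‖c_1‖ = 5.7446, so q_1 = (-0.1741, 0.0000, -0.6963, 0.6963).
q_1·c_2 = (-0.1741)·(-2) + 0.0000·3 + (-0.6963)·2 + 0.6963·2 = 0.3482.
u_2 = c_2 − 0.3482·q_1 = (-1.9394, 3.0000, 2.2424, 1.7576).
r_{22} = ‖u_2‖ = 4.5693.

r_{22} = 4.5693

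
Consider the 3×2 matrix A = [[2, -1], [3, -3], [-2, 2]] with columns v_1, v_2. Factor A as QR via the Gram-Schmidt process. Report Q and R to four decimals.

Q = [[0.4851, 0.8745], [0.7276, -0.4036], [-0.4851, 0.2691]], R = [[4.1231, -3.6380], [0.0000, 0.8745]]

q_1 = v_1/‖v_1‖ = (2, 3, -2)/4.1231 = (0.4851, 0.7276, -0.4851).
r_{12} = q_1·v_2 = -3.6380.
u_2 = v_2 + 3.6380·q_1 = (0.7647, -0.3529, 0.2353).
‖u_2‖ = 0.8745, so q_2 = (0.8745, -0.4036, 0.2691).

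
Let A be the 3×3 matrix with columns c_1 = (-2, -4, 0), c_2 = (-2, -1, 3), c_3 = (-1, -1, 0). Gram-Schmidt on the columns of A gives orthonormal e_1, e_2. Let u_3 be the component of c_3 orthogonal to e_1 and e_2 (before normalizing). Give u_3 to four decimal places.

u_3 = (-0.3333, 0.1667, -0.1667)

c_1 = (-2, -4, 0); ‖c_1‖ = 4.4721, so e_1 = (-0.4472, -0.8944, 0.0000).
e_1·c_2 = (-0.4472)·(-2) + (-0.8944)·(-1) + 0.0000·3 = 1.7889.
u_2 = c_2 − 1.7889·e_1 = (-1.2000, 0.6000, 3.0000).
‖u_2‖ = 3.2863, so e_2 = (-0.3651, 0.1826, 0.9129).
e_1·c_3 = (-0.4472)·(-1) + (-0.8944)·(-1) + 0.0000·0 = 1.3416; e_2·c_3 = (-0.3651)·(-1) + 0.1826·(-1) + 0.9129·0 = 0.1826.
u_3 = c_3 − 1.3416·e_1 − 0.1826·e_2 = (-0.3333, 0.1667, -0.1667).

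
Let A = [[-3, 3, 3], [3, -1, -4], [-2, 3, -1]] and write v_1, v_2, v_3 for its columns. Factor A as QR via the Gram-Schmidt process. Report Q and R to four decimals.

Q = [[-0.6396, 0.2639, 0.7220], [0.6396, 0.7037, 0.3094], [-0.4264, 0.6597, -0.6189]], R = [[4.6904, -3.8376, -4.0508], [0.0000, 2.0671, -2.6828], [0.0000, 0.0000, 1.5471]]

v_1 = (-3, 3, -2); ‖v_1‖ = 4.6904, so q_1 = (-0.6396, 0.6396, -0.4264).
q_1·v_2 = (-0.6396)·3 + 0.6396·(-1) + (-0.4264)·3 = -3.8376.
u_2 = v_2 + 3.8376·q_1 = (0.5455, 1.4545, 1.3636).
‖u_2‖ = 2.0671, so q_2 = (0.2639, 0.7037, 0.6597).
q_1·v_3 = (-0.6396)·3 + 0.6396·(-4) + (-0.4264)·(-1) = -4.0508; q_2·v_3 = 0.2639·3 + 0.7037·(-4) + 0.6597·(-1) = -2.6828.
u_3 = v_3 + 4.0508·q_1 + 2.6828·q_2 = (1.1170, 0.4787, -0.9574).
‖u_3‖ = 1.5471, so q_3 = (0.7220, 0.3094, -0.6189).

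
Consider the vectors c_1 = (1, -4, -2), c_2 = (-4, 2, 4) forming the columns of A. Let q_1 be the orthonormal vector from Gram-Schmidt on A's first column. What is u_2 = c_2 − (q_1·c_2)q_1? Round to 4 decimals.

u_2 = (-3.0476, -1.8095, 2.0952)

c_1 = (1, -4, -2); ‖c_1‖ = 4.5826, so q_1 = (0.2182, -0.8729, -0.4364).
q_1·c_2 = 0.2182·(-4) + (-0.8729)·2 + (-0.4364)·4 = -4.3644.
u_2 = c_2 + 4.3644·q_1 = (-3.0476, -1.8095, 2.0952).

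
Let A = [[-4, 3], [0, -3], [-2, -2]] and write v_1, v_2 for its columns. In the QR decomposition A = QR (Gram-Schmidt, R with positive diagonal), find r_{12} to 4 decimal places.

v_1 = (-4, 0, -2); ‖v_1‖ = 4.4721, so q_1 = (-0.8944, 0.0000, -0.4472).
r_{12} = q_1·v_2 = -1.7889.

r_{12} = -1.7889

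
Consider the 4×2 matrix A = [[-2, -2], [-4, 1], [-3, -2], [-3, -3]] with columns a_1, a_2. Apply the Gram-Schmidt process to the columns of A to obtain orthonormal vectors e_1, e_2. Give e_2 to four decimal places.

e_2 = (-0.3483, 0.7420, -0.2347, -0.5225)

a_1 = (-2, -4, -3, -3); ‖a_1‖ = 6.1644, so e_1 = (-0.3244, -0.6489, -0.4867, -0.4867).
e_1·a_2 = (-0.3244)·(-2) + (-0.6489)·1 + (-0.4867)·(-2) + (-0.4867)·(-3) = 2.4333.
u_2 = a_2 − 2.4333·e_1 = (-1.2105, 2.5789, -0.8158, -1.8158).
‖u_2‖ = 3.4755, so e_2 = (-0.3483, 0.7420, -0.2347, -0.5225).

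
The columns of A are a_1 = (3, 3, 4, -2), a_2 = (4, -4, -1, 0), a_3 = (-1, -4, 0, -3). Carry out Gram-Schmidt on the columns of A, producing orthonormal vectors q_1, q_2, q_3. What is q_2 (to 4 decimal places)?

a_1 = (3, 3, 4, -2); ‖a_1‖ = 6.1644, so q_1 = (0.4867, 0.4867, 0.6489, -0.3244).
q_1·a_2 = 0.4867·4 + 0.4867·(-4) + 0.6489·(-1) + (-0.3244)·0 = -0.6489.
u_2 = a_2 + 0.6489·q_1 = (4.3158, -3.6842, -0.5789, -0.2105).
‖u_2‖ = 5.7078, so q_2 = (0.7561, -0.6455, -0.1014, -0.0369).

q_2 = (0.7561, -0.6455, -0.1014, -0.0369)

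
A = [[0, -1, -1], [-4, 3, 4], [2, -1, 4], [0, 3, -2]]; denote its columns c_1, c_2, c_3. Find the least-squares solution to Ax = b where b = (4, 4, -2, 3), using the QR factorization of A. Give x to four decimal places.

c_1 = (0, -4, 2, 0); ‖c_1‖ = 4.4721, so e_1 = (0.0000, -0.8944, 0.4472, 0.0000).
e_1·c_2 = 0.0000·(-1) + (-0.8944)·3 + 0.4472·(-1) + 0.0000·3 = -3.1305.
u_2 = c_2 + 3.1305·e_1 = (-1.0000, 0.2000, 0.4000, 3.0000).
‖u_2‖ = 3.1937, so e_2 = (-0.3131, 0.0626, 0.1252, 0.9393).
e_1·c_3 = 0.0000·(-1) + (-0.8944)·4 + 0.4472·4 + 0.0000·(-2) = -1.7889; e_2·c_3 = (-0.3131)·(-1) + 0.0626·4 + 0.1252·4 + 0.9393·(-2) = -0.8141.
u_3 = c_3 + 1.7889·e_1 + 0.8141·e_2 = (-1.2549, 2.4510, 4.9020, -1.2353).
‖u_3‖ = 5.7565, so e_3 = (-0.2180, 0.4258, 0.8516, -0.2146).
Qᵀb = (-4.4721, 1.5656, -1.5158).
Back-substitute: x_3 = -1.5158/5.7565 = -0.2633.
x_2 = (1.5656 + 0.8141·(-0.2633))/3.1937 = 0.4231.
x_1 = (-4.4721 + 3.1305·0.4231 + 1.7889·(-0.2633))/4.4721 = -0.8092.

x = (-0.8092, 0.4231, -0.2633)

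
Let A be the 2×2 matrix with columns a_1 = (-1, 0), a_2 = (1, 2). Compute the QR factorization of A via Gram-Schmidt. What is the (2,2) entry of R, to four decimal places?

e_1 = a_1/‖a_1‖ = (-1, 0)/1.0000 = (-1.0000, 0.0000).
r_{12} = e_1·a_2 = -1.0000.
u_2 = a_2 + 1.0000·e_1 = (0.0000, 2.0000).
r_{22} = ‖u_2‖ = 2.0000.

r_{22} = 2.0000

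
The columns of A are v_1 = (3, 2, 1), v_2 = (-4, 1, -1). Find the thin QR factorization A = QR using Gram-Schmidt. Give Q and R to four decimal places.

v_1 = (3, 2, 1); ‖v_1‖ = 3.7417, so q_1 = (0.8018, 0.5345, 0.2673).
q_1·v_2 = 0.8018·(-4) + 0.5345·1 + 0.2673·(-1) = -2.9399.
u_2 = v_2 + 2.9399·q_1 = (-1.6429, 2.5714, -0.2143).
‖u_2‖ = 3.0589, so q_2 = (-0.5371, 0.8406, -0.0701).

Q = [[0.8018, -0.5371], [0.5345, 0.8406], [0.2673, -0.0701]], R = [[3.7417, -2.9399], [0.0000, 3.0589]]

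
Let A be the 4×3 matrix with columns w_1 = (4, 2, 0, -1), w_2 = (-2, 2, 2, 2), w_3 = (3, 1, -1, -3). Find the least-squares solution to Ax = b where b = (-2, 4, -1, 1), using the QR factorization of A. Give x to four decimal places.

x = (-0.4800, 1.3200, 1.0000)

w_1 = (4, 2, 0, -1); ‖w_1‖ = 4.5826, so e_1 = (0.8729, 0.4364, 0.0000, -0.2182).
e_1·w_2 = 0.8729·(-2) + 0.4364·2 + 0.0000·2 + (-0.2182)·2 = -1.3093.
u_2 = w_2 + 1.3093·e_1 = (-0.8571, 2.5714, 2.0000, 1.7143).
‖u_2‖ = 3.7796, so e_2 = (-0.2268, 0.6803, 0.5292, 0.4536).
e_1·w_3 = 0.8729·3 + 0.4364·1 + 0.0000·(-1) + (-0.2182)·(-3) = 3.7097; e_2·w_3 = (-0.2268)·3 + 0.6803·1 + 0.5292·(-1) + 0.4536·(-3) = -1.8898.
u_3 = w_3 − 3.7097·e_1 + 1.8898·e_2 = (-0.6667, 0.6667, 0.0000, -1.3333).
‖u_3‖ = 1.6330, so e_3 = (-0.4082, 0.4082, 0.0000, -0.8165).
Qᵀb = (-0.2182, 3.0993, 1.6330).
Back-substitute: x_3 = 1.6330/1.6330 = 1.0000.
x_2 = (3.0993 + 1.8898·1.0000)/3.7796 = 1.3200.
x_1 = (-0.2182 + 1.3093·1.3200 − 3.7097·1.0000)/4.5826 = -0.4800.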